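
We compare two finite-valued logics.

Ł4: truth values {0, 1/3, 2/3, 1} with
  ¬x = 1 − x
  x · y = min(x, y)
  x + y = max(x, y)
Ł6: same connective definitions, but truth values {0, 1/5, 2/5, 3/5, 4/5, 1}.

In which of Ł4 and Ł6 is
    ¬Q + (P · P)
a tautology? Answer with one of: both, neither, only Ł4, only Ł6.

In Ł4: at P = 0, Q = 1/3 the value is 2/3 — not a tautology.
In Ł6: at P = 0, Q = 1/5 the value is 4/5 — not a tautology.

neither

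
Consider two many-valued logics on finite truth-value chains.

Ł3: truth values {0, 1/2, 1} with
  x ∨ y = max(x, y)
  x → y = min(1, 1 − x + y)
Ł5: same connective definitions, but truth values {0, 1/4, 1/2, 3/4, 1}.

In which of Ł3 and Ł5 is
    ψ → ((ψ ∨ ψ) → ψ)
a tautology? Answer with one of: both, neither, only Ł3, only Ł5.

In Ł3: every assignment gives 1 — tautology.
In Ł5: every assignment gives 1 — tautology.

both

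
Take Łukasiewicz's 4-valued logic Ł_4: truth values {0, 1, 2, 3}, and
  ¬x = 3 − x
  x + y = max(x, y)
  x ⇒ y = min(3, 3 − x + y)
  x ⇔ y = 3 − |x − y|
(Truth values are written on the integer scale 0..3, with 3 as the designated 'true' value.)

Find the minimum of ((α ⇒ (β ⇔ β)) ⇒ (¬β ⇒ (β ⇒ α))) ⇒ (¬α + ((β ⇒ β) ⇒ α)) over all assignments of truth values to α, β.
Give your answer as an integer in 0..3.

Take α = 1, β = 0:
β ⇔ β = 0 ⇔ 0 = 3
α ⇒ (β ⇔ β) = 1 ⇒ 3 = 3
¬β = ¬0 = 3
β ⇒ α = 0 ⇒ 1 = 3
¬β ⇒ (β ⇒ α) = 3 ⇒ 3 = 3
(α ⇒ (β ⇔ β)) ⇒ (¬β ⇒ (β ⇒ α)) = 3 ⇒ 3 = 3
¬α = ¬1 = 2
β ⇒ β = 0 ⇒ 0 = 3
(β ⇒ β) ⇒ α = 3 ⇒ 1 = 1
¬α + ((β ⇒ β) ⇒ α) = 2 + 1 = 2
((α ⇒ (β ⇔ β)) ⇒ (¬β ⇒ (β ⇒ α))) ⇒ (¬α + ((β ⇒ β) ⇒ α)) = 3 ⇒ 2 = 2
No assignment yields a value below 2, so this is the minimum.

2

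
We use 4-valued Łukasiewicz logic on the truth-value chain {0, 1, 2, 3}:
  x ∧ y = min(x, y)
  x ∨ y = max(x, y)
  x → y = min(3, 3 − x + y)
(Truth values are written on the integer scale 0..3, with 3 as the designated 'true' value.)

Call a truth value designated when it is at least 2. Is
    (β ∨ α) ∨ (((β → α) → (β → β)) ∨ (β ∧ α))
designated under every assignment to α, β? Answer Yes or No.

Yes

α = 0, β = 0 ↦ 3
α = 0, β = 1 ↦ 3
α = 0, β = 2 ↦ 3
α = 0, β = 3 ↦ 3
α = 1, β = 0 ↦ 3
α = 1, β = 1 ↦ 3
α = 1, β = 2 ↦ 3
α = 1, β = 3 ↦ 3
α = 2, β = 0 ↦ 3
α = 2, β = 1 ↦ 3
α = 2, β = 2 ↦ 3
α = 2, β = 3 ↦ 3
α = 3, β = 0 ↦ 3
α = 3, β = 1 ↦ 3
α = 3, β = 2 ↦ 3
α = 3, β = 3 ↦ 3
Every assignment gives a value ≥ 2.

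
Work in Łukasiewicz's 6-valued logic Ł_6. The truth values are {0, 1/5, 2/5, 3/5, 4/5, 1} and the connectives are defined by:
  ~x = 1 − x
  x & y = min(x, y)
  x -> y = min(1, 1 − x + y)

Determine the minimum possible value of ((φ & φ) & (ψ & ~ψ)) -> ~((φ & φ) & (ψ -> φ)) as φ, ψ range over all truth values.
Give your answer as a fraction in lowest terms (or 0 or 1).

Take φ = 1, ψ = 2/5:
φ & φ = 1 & 1 = 1
~ψ = ~2/5 = 3/5
ψ & ~ψ = 2/5 & 3/5 = 2/5
(φ & φ) & (ψ & ~ψ) = 1 & 2/5 = 2/5
φ & φ = 1 & 1 = 1
ψ -> φ = 2/5 -> 1 = 1
(φ & φ) & (ψ -> φ) = 1 & 1 = 1
~((φ & φ) & (ψ -> φ)) = ~1 = 0
((φ & φ) & (ψ & ~ψ)) -> ~((φ & φ) & (ψ -> φ)) = 2/5 -> 0 = 3/5
No assignment yields a value below 3/5, so this is the minimum.

3/5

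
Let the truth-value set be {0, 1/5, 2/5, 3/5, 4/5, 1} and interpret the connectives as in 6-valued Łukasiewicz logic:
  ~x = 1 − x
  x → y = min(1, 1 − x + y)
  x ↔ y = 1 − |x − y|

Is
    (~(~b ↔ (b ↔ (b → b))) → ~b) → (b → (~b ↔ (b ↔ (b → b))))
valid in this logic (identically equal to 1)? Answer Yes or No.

b = 0 ↦ 1
b = 1/5 ↦ 1
b = 2/5 ↦ 1
b = 3/5 ↦ 1
b = 4/5 ↦ 1
b = 1 ↦ 1
Every assignment gives a value ≥ 1.

Yes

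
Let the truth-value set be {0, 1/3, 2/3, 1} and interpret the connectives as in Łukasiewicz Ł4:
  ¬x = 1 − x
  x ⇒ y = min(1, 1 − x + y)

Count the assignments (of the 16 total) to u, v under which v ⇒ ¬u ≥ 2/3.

u = 0, v = 0 ↦ 1  ≥
u = 0, v = 1/3 ↦ 1  ≥
u = 0, v = 2/3 ↦ 1  ≥
u = 0, v = 1 ↦ 1  ≥
u = 1/3, v = 0 ↦ 1  ≥
u = 1/3, v = 1/3 ↦ 1  ≥
u = 1/3, v = 2/3 ↦ 1  ≥
u = 1/3, v = 1 ↦ 2/3  ≥
u = 2/3, v = 0 ↦ 1  ≥
u = 2/3, v = 1/3 ↦ 1  ≥
u = 2/3, v = 2/3 ↦ 2/3  ≥
u = 2/3, v = 1 ↦ 1/3  <
u = 1, v = 0 ↦ 1  ≥
u = 1, v = 1/3 ↦ 2/3  ≥
u = 1, v = 2/3 ↦ 1/3  <
u = 1, v = 1 ↦ 0  <
So 13 of the 16 assignments meet the threshold.

13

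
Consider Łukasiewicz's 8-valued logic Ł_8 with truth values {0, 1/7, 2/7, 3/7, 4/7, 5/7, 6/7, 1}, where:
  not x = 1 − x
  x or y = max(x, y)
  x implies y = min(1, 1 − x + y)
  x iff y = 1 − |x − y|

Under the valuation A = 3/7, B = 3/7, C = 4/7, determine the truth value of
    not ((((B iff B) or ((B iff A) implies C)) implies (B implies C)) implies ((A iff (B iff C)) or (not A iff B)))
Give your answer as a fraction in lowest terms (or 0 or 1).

B iff B = 3/7 iff 3/7 = 1
B iff A = 3/7 iff 3/7 = 1
(B iff A) implies C = 1 implies 4/7 = 4/7
(B iff B) or ((B iff A) implies C) = 1 or 4/7 = 1
B implies C = 3/7 implies 4/7 = 1
((B iff B) or ((B iff A) implies C)) implies (B implies C) = 1 implies 1 = 1
B iff C = 3/7 iff 4/7 = 6/7
A iff (B iff C) = 3/7 iff 6/7 = 4/7
not A = not 3/7 = 4/7
not A iff B = 4/7 iff 3/7 = 6/7
(A iff (B iff C)) or (not A iff B) = 4/7 or 6/7 = 6/7
(((B iff B) or ((B iff A) implies C)) implies (B implies C)) implies ((A iff (B iff C)) or (not A iff B)) = 1 implies 6/7 = 6/7
not ((((B iff B) or ((B iff A) implies C)) implies (B implies C)) implies ((A iff (B iff C)) or (not A iff B))) = not 6/7 = 1/7

1/7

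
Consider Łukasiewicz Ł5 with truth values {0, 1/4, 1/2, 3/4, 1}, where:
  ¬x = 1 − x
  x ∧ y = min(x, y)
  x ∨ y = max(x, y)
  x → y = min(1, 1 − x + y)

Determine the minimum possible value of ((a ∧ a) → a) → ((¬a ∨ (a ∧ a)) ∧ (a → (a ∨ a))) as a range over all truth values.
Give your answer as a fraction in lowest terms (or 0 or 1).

Take a = 1/2:
a ∧ a = 1/2 ∧ 1/2 = 1/2
(a ∧ a) → a = 1/2 → 1/2 = 1
¬a = ¬1/2 = 1/2
a ∧ a = 1/2 ∧ 1/2 = 1/2
¬a ∨ (a ∧ a) = 1/2 ∨ 1/2 = 1/2
a ∨ a = 1/2 ∨ 1/2 = 1/2
a → (a ∨ a) = 1/2 → 1/2 = 1
(¬a ∨ (a ∧ a)) ∧ (a → (a ∨ a)) = 1/2 ∧ 1 = 1/2
((a ∧ a) → a) → ((¬a ∨ (a ∧ a)) ∧ (a → (a ∨ a))) = 1 → 1/2 = 1/2
No assignment yields a value below 1/2, so this is the minimum.

1/2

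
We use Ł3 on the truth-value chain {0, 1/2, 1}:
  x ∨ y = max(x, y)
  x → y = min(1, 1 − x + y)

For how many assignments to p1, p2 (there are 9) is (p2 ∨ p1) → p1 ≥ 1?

6

p1 = 0, p2 = 0 ↦ 1  ≥
p1 = 0, p2 = 1/2 ↦ 1/2  <
p1 = 0, p2 = 1 ↦ 0  <
p1 = 1/2, p2 = 0 ↦ 1  ≥
p1 = 1/2, p2 = 1/2 ↦ 1  ≥
p1 = 1/2, p2 = 1 ↦ 1/2  <
p1 = 1, p2 = 0 ↦ 1  ≥
p1 = 1, p2 = 1/2 ↦ 1  ≥
p1 = 1, p2 = 1 ↦ 1  ≥
So 6 of the 9 assignments meet the threshold.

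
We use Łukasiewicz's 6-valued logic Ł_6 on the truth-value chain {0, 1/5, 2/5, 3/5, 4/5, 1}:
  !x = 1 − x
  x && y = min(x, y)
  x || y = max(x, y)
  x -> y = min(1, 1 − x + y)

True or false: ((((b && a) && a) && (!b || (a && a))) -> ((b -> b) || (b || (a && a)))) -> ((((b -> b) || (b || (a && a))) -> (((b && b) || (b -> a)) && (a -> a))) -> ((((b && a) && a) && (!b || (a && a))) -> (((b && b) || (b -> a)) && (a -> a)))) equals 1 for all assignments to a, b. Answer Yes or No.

At a = 4/5, b = 4/5, for instance:
b && a = 4/5 && 4/5 = 4/5
(b && a) && a = 4/5 && 4/5 = 4/5
!b = !4/5 = 1/5
a && a = 4/5 && 4/5 = 4/5
!b || (a && a) = 1/5 || 4/5 = 4/5
((b && a) && a) && (!b || (a && a)) = 4/5 && 4/5 = 4/5
b -> b = 4/5 -> 4/5 = 1
a && a = 4/5 && 4/5 = 4/5
b || (a && a) = 4/5 || 4/5 = 4/5
(b -> b) || (b || (a && a)) = 1 || 4/5 = 1
(((b && a) && a) && (!b || (a && a))) -> ((b -> b) || (b || (a && a))) = 4/5 -> 1 = 1
b && b = 4/5 && 4/5 = 4/5
b -> a = 4/5 -> 4/5 = 1
(b && b) || (b -> a) = 4/5 || 1 = 1
a -> a = 4/5 -> 4/5 = 1
((b && b) || (b -> a)) && (a -> a) = 1 && 1 = 1
((b -> b) || (b || (a && a))) -> (((b && b) || (b -> a)) && (a -> a)) = 1 -> 1 = 1
(((b && a) && a) && (!b || (a && a))) -> (((b && b) || (b -> a)) && (a -> a)) = 4/5 -> 1 = 1
(((b -> b) || (b || (a && a))) -> (((b && b) || (b -> a)) && (a -> a))) -> ((((b && a) && a) && (!b || (a && a))) -> (((b && b) || (b -> a)) && (a -> a))) = 1 -> 1 = 1
((((b && a) && a) && (!b || (a && a))) -> ((b -> b) || (b || (a && a)))) -> ((((b -> b) || (b || (a && a))) -> (((b && b) || (b -> a)) && (a -> a))) -> ((((b && a) && a) && (!b || (a && a))) -> (((b && b) || (b -> a)) && (a -> a)))) = 1 -> 1 = 1
and checking the remaining 35 assignments likewise gives ≥ 1 in every case.

Yes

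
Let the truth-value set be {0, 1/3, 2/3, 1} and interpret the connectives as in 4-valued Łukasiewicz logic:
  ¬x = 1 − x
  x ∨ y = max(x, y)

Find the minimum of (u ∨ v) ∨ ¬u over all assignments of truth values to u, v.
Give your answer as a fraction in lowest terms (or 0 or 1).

Take u = 1/3, v = 0:
u ∨ v = 1/3 ∨ 0 = 1/3
¬u = ¬1/3 = 2/3
(u ∨ v) ∨ ¬u = 1/3 ∨ 2/3 = 2/3
No assignment yields a value below 2/3, so this is the minimum.

2/3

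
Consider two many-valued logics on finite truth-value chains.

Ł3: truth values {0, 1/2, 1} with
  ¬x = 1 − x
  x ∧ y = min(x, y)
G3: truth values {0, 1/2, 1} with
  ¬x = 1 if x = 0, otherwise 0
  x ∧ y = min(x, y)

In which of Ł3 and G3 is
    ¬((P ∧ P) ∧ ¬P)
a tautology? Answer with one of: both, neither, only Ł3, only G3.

In Ł3: at P = 1/2 the value is 1/2 — not a tautology.
In G3: every assignment gives 1 — tautology.

only G3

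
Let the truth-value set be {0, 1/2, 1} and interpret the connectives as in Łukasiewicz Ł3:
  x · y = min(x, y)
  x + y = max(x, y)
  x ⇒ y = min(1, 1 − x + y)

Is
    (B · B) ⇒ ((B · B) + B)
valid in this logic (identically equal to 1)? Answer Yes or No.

Yes

B = 0 ↦ 1
B = 1/2 ↦ 1
B = 1 ↦ 1
Every assignment gives a value ≥ 1.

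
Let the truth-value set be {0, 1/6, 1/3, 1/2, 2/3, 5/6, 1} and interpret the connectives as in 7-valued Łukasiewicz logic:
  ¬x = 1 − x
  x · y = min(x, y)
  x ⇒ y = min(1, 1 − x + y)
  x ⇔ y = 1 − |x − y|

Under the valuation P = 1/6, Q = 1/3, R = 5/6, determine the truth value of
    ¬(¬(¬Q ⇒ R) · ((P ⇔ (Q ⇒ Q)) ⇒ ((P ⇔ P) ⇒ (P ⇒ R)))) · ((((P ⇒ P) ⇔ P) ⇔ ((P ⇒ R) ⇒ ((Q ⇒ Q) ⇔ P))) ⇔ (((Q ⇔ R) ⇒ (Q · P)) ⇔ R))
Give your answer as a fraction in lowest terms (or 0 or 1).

5/6

¬Q = ¬1/3 = 2/3
¬Q ⇒ R = 2/3 ⇒ 5/6 = 1
¬(¬Q ⇒ R) = ¬1 = 0
Q ⇒ Q = 1/3 ⇒ 1/3 = 1
P ⇔ (Q ⇒ Q) = 1/6 ⇔ 1 = 1/6
P ⇔ P = 1/6 ⇔ 1/6 = 1
P ⇒ R = 1/6 ⇒ 5/6 = 1
(P ⇔ P) ⇒ (P ⇒ R) = 1 ⇒ 1 = 1
(P ⇔ (Q ⇒ Q)) ⇒ ((P ⇔ P) ⇒ (P ⇒ R)) = 1/6 ⇒ 1 = 1
¬(¬Q ⇒ R) · ((P ⇔ (Q ⇒ Q)) ⇒ ((P ⇔ P) ⇒ (P ⇒ R))) = 0 · 1 = 0
¬(¬(¬Q ⇒ R) · ((P ⇔ (Q ⇒ Q)) ⇒ ((P ⇔ P) ⇒ (P ⇒ R)))) = ¬0 = 1
P ⇒ P = 1/6 ⇒ 1/6 = 1
(P ⇒ P) ⇔ P = 1 ⇔ 1/6 = 1/6
P ⇒ R = 1/6 ⇒ 5/6 = 1
Q ⇒ Q = 1/3 ⇒ 1/3 = 1
(Q ⇒ Q) ⇔ P = 1 ⇔ 1/6 = 1/6
(P ⇒ R) ⇒ ((Q ⇒ Q) ⇔ P) = 1 ⇒ 1/6 = 1/6
((P ⇒ P) ⇔ P) ⇔ ((P ⇒ R) ⇒ ((Q ⇒ Q) ⇔ P)) = 1/6 ⇔ 1/6 = 1
Q ⇔ R = 1/3 ⇔ 5/6 = 1/2
Q · P = 1/3 · 1/6 = 1/6
(Q ⇔ R) ⇒ (Q · P) = 1/2 ⇒ 1/6 = 2/3
((Q ⇔ R) ⇒ (Q · P)) ⇔ R = 2/3 ⇔ 5/6 = 5/6
(((P ⇒ P) ⇔ P) ⇔ ((P ⇒ R) ⇒ ((Q ⇒ Q) ⇔ P))) ⇔ (((Q ⇔ R) ⇒ (Q · P)) ⇔ R) = 1 ⇔ 5/6 = 5/6
¬(¬(¬Q ⇒ R) · ((P ⇔ (Q ⇒ Q)) ⇒ ((P ⇔ P) ⇒ (P ⇒ R)))) · ((((P ⇒ P) ⇔ P) ⇔ ((P ⇒ R) ⇒ ((Q ⇒ Q) ⇔ P))) ⇔ (((Q ⇔ R) ⇒ (Q · P)) ⇔ R)) = 1 · 5/6 = 5/6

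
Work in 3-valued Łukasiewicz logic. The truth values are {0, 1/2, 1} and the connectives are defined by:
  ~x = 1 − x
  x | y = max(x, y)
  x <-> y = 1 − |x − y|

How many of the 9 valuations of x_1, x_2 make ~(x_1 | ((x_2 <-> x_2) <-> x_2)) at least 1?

1

x_1 = 0, x_2 = 0 ↦ 1  ≥
x_1 = 0, x_2 = 1/2 ↦ 1/2  <
x_1 = 0, x_2 = 1 ↦ 0  <
x_1 = 1/2, x_2 = 0 ↦ 1/2  <
x_1 = 1/2, x_2 = 1/2 ↦ 1/2  <
x_1 = 1/2, x_2 = 1 ↦ 0  <
x_1 = 1, x_2 = 0 ↦ 0  <
x_1 = 1, x_2 = 1/2 ↦ 0  <
x_1 = 1, x_2 = 1 ↦ 0  <
So 1 of the 9 assignments meets the threshold.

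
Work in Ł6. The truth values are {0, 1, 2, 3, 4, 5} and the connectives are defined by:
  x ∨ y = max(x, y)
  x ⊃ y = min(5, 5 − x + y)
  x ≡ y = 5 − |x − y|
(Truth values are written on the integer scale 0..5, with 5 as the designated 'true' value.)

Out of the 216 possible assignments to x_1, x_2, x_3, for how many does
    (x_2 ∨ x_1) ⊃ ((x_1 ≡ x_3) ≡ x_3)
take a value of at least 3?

198

value 5: 152 assignments (counts)
value 4: 28 assignments (counts)
value 3: 18 assignments (counts)
value 2: 11 assignments
value 1: 5 assignments
value 0: 2 assignments
So 198 of the 216 assignments meet the threshold.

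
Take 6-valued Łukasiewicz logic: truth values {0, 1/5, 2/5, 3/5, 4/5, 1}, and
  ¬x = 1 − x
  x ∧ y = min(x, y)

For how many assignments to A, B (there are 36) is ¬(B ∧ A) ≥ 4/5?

20

value 1: 11 assignments (counts)
value 4/5: 9 assignments (counts)
value 3/5: 7 assignments
value 2/5: 5 assignments
value 1/5: 3 assignments
value 0: 1 assignment
So 20 of the 36 assignments meet the threshold.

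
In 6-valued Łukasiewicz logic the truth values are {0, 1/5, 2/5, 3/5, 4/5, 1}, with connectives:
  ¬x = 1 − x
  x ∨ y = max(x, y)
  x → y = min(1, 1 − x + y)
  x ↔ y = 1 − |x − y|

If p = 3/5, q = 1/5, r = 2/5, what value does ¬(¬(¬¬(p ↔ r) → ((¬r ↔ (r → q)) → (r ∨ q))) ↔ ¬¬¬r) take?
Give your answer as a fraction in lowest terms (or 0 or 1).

2/5

p ↔ r = 3/5 ↔ 2/5 = 4/5
¬(p ↔ r) = ¬4/5 = 1/5
¬¬(p ↔ r) = ¬1/5 = 4/5
¬r = ¬2/5 = 3/5
r → q = 2/5 → 1/5 = 4/5
¬r ↔ (r → q) = 3/5 ↔ 4/5 = 4/5
r ∨ q = 2/5 ∨ 1/5 = 2/5
(¬r ↔ (r → q)) → (r ∨ q) = 4/5 → 2/5 = 3/5
¬¬(p ↔ r) → ((¬r ↔ (r → q)) → (r ∨ q)) = 4/5 → 3/5 = 4/5
¬(¬¬(p ↔ r) → ((¬r ↔ (r → q)) → (r ∨ q))) = ¬4/5 = 1/5
¬r = ¬2/5 = 3/5
¬¬r = ¬3/5 = 2/5
¬¬¬r = ¬2/5 = 3/5
¬(¬¬(p ↔ r) → ((¬r ↔ (r → q)) → (r ∨ q))) ↔ ¬¬¬r = 1/5 ↔ 3/5 = 3/5
¬(¬(¬¬(p ↔ r) → ((¬r ↔ (r → q)) → (r ∨ q))) ↔ ¬¬¬r) = ¬3/5 = 2/5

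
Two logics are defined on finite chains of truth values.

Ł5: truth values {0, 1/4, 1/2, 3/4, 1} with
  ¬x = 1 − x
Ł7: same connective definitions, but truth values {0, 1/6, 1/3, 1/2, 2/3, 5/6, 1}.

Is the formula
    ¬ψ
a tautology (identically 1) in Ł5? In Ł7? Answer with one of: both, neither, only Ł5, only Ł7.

In Ł5: at ψ = 1/4 the value is 3/4 — not a tautology.
In Ł7: at ψ = 1/6 the value is 5/6 — not a tautology.

neither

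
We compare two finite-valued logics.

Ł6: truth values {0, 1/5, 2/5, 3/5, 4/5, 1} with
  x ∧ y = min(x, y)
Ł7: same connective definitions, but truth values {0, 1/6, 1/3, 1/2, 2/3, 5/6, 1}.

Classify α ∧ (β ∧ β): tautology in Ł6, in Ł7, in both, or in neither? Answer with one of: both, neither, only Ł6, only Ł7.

neither

In Ł6: at α = 0, β = 0 the value is 0 — not a tautology.
In Ł7: at α = 0, β = 0 the value is 0 — not a tautology.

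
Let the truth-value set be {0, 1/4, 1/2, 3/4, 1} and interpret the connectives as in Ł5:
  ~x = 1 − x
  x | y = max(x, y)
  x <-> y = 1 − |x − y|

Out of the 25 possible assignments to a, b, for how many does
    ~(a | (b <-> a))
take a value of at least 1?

value 1: 1 assignment (counts)
value 3/4: 2 assignments
value 1/2: 4 assignments
value 1/4: 9 assignments
value 0: 9 assignments
So 1 of the 25 assignments meets the threshold.

1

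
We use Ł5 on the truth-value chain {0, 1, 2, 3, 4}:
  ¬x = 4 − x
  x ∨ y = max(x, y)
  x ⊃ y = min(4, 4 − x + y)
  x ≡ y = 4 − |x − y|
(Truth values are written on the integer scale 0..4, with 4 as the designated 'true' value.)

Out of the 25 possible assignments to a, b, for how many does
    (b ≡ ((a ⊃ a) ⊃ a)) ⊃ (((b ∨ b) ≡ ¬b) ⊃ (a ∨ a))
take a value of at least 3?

22

value 4: 20 assignments (counts)
value 3: 2 assignments (counts)
value 2: 3 assignments
So 22 of the 25 assignments meet the threshold.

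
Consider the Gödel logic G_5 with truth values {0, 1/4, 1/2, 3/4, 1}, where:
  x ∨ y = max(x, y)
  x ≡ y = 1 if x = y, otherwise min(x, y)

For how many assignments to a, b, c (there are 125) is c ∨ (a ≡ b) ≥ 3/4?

71

value 1: 45 assignments (counts)
value 3/4: 26 assignments (counts)
value 1/2: 26 assignments
value 1/4: 20 assignments
value 0: 8 assignments
So 71 of the 125 assignments meet the threshold.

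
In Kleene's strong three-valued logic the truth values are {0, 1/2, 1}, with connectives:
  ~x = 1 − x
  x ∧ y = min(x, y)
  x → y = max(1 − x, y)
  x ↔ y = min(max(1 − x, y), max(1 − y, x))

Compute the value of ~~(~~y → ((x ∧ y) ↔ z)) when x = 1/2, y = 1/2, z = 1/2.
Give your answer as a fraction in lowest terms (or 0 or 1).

1/2

~y = ~1/2 = 1/2
~~y = ~1/2 = 1/2
x ∧ y = 1/2 ∧ 1/2 = 1/2
(x ∧ y) ↔ z = 1/2 ↔ 1/2 = 1/2
~~y → ((x ∧ y) ↔ z) = 1/2 → 1/2 = 1/2
~(~~y → ((x ∧ y) ↔ z)) = ~1/2 = 1/2
~~(~~y → ((x ∧ y) ↔ z)) = ~1/2 = 1/2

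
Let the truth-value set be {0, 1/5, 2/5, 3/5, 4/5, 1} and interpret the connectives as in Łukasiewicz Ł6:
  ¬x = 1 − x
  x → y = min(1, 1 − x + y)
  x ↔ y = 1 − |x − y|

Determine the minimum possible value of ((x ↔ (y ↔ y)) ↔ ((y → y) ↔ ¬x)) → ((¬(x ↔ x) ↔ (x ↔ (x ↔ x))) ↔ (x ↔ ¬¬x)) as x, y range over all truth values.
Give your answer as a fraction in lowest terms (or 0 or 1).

3/5

Take x = 3/5, y = 0:
y ↔ y = 0 ↔ 0 = 1
x ↔ (y ↔ y) = 3/5 ↔ 1 = 3/5
y → y = 0 → 0 = 1
¬x = ¬3/5 = 2/5
(y → y) ↔ ¬x = 1 ↔ 2/5 = 2/5
(x ↔ (y ↔ y)) ↔ ((y → y) ↔ ¬x) = 3/5 ↔ 2/5 = 4/5
x ↔ x = 3/5 ↔ 3/5 = 1
¬(x ↔ x) = ¬1 = 0
x ↔ x = 3/5 ↔ 3/5 = 1
x ↔ (x ↔ x) = 3/5 ↔ 1 = 3/5
¬(x ↔ x) ↔ (x ↔ (x ↔ x)) = 0 ↔ 3/5 = 2/5
¬x = ¬3/5 = 2/5
¬¬x = ¬2/5 = 3/5
x ↔ ¬¬x = 3/5 ↔ 3/5 = 1
(¬(x ↔ x) ↔ (x ↔ (x ↔ x))) ↔ (x ↔ ¬¬x) = 2/5 ↔ 1 = 2/5
((x ↔ (y ↔ y)) ↔ ((y → y) ↔ ¬x)) → ((¬(x ↔ x) ↔ (x ↔ (x ↔ x))) ↔ (x ↔ ¬¬x)) = 4/5 → 2/5 = 3/5
No assignment yields a value below 3/5, so this is the minimum.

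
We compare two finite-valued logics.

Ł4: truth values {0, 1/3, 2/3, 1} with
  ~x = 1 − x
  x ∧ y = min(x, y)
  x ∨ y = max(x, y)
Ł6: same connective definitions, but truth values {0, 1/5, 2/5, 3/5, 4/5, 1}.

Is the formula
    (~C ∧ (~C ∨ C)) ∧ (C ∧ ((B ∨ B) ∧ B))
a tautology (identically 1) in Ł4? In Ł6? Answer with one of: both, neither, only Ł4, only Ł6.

In Ł4: at B = 0, C = 0 the value is 0 — not a tautology.
In Ł6: at B = 0, C = 0 the value is 0 — not a tautology.

neither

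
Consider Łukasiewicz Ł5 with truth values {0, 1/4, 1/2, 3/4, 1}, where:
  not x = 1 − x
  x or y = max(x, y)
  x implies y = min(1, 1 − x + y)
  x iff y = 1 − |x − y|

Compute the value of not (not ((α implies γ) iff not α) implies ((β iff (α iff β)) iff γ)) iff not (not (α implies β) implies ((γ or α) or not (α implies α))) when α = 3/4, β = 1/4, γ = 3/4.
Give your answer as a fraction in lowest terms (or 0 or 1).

α implies γ = 3/4 implies 3/4 = 1
not α = not 3/4 = 1/4
(α implies γ) iff not α = 1 iff 1/4 = 1/4
not ((α implies γ) iff not α) = not 1/4 = 3/4
α iff β = 3/4 iff 1/4 = 1/2
β iff (α iff β) = 1/4 iff 1/2 = 3/4
(β iff (α iff β)) iff γ = 3/4 iff 3/4 = 1
not ((α implies γ) iff not α) implies ((β iff (α iff β)) iff γ) = 3/4 implies 1 = 1
not (not ((α implies γ) iff not α) implies ((β iff (α iff β)) iff γ)) = not 1 = 0
α implies β = 3/4 implies 1/4 = 1/2
not (α implies β) = not 1/2 = 1/2
γ or α = 3/4 or 3/4 = 3/4
α implies α = 3/4 implies 3/4 = 1
not (α implies α) = not 1 = 0
(γ or α) or not (α implies α) = 3/4 or 0 = 3/4
not (α implies β) implies ((γ or α) or not (α implies α)) = 1/2 implies 3/4 = 1
not (not (α implies β) implies ((γ or α) or not (α implies α))) = not 1 = 0
not (not ((α implies γ) iff not α) implies ((β iff (α iff β)) iff γ)) iff not (not (α implies β) implies ((γ or α) or not (α implies α))) = 0 iff 0 = 1

1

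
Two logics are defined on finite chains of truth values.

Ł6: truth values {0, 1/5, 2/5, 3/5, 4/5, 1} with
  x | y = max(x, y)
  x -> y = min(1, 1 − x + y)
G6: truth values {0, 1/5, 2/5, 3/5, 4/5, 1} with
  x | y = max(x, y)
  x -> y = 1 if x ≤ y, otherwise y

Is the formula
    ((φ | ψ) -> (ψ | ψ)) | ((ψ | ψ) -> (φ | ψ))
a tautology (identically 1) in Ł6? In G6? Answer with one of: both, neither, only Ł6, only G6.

In Ł6: every assignment gives 1 — tautology.
In G6: every assignment gives 1 — tautology.

both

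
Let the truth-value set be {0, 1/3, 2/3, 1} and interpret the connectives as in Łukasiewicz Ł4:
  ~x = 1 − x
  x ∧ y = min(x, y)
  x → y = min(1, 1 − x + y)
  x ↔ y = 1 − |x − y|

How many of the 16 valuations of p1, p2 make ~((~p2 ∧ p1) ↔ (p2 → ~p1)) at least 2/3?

p1 = 0, p2 = 0 ↦ 1  ≥
p1 = 0, p2 = 1/3 ↦ 1  ≥
p1 = 0, p2 = 2/3 ↦ 1  ≥
p1 = 0, p2 = 1 ↦ 1  ≥
p1 = 1/3, p2 = 0 ↦ 2/3  ≥
p1 = 1/3, p2 = 1/3 ↦ 2/3  ≥
p1 = 1/3, p2 = 2/3 ↦ 2/3  ≥
p1 = 1/3, p2 = 1 ↦ 2/3  ≥
p1 = 2/3, p2 = 0 ↦ 1/3  <
p1 = 2/3, p2 = 1/3 ↦ 1/3  <
p1 = 2/3, p2 = 2/3 ↦ 1/3  <
p1 = 2/3, p2 = 1 ↦ 1/3  <
p1 = 1, p2 = 0 ↦ 0  <
p1 = 1, p2 = 1/3 ↦ 0  <
p1 = 1, p2 = 2/3 ↦ 0  <
p1 = 1, p2 = 1 ↦ 0  <
So 8 of the 16 assignments meet the threshold.

8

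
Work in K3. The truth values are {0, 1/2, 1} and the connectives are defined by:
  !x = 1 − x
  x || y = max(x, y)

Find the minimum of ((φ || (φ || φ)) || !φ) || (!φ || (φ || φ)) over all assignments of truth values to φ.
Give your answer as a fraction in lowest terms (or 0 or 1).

Take φ = 1/2:
φ || φ = 1/2 || 1/2 = 1/2
φ || (φ || φ) = 1/2 || 1/2 = 1/2
!φ = !1/2 = 1/2
(φ || (φ || φ)) || !φ = 1/2 || 1/2 = 1/2
!φ = !1/2 = 1/2
φ || φ = 1/2 || 1/2 = 1/2
!φ || (φ || φ) = 1/2 || 1/2 = 1/2
((φ || (φ || φ)) || !φ) || (!φ || (φ || φ)) = 1/2 || 1/2 = 1/2
No assignment yields a value below 1/2, so this is the minimum.

1/2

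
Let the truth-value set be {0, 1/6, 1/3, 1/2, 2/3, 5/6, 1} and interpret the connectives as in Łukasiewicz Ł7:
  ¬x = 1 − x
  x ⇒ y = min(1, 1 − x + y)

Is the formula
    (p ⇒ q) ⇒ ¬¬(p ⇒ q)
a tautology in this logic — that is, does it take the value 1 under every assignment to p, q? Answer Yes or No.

At p = 2/3, q = 1/2, for instance:
p ⇒ q = 2/3 ⇒ 1/2 = 5/6
¬(p ⇒ q) = ¬5/6 = 1/6
¬¬(p ⇒ q) = ¬1/6 = 5/6
(p ⇒ q) ⇒ ¬¬(p ⇒ q) = 5/6 ⇒ 5/6 = 1
and checking the remaining 48 assignments likewise gives ≥ 1 in every case.

Yes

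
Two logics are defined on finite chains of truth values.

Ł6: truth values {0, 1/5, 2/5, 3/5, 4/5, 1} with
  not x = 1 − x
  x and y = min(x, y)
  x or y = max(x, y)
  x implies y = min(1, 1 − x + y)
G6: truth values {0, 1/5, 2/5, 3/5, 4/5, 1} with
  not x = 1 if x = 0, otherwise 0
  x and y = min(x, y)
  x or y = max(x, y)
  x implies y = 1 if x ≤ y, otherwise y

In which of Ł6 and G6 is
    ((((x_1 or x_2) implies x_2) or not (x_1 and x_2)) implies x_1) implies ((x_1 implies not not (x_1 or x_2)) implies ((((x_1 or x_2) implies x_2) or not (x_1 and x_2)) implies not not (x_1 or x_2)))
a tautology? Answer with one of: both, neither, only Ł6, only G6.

both

In Ł6: every assignment gives 1 — tautology.
In G6: every assignment gives 1 — tautology.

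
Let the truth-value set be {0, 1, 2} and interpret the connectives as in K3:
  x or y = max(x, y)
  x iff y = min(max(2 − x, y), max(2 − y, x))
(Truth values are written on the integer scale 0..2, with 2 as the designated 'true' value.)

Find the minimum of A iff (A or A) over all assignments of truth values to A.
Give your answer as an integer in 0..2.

Take A = 1:
A or A = 1 or 1 = 1
A iff (A or A) = 1 iff 1 = 1
No assignment yields a value below 1, so this is the minimum.

1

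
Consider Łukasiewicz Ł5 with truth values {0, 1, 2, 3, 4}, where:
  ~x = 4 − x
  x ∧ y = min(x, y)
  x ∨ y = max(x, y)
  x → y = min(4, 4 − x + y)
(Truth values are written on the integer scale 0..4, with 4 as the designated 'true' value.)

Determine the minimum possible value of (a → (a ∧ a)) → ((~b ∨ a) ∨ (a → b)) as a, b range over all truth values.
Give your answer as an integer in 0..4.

Take a = 2, b = 1:
a ∧ a = 2 ∧ 2 = 2
a → (a ∧ a) = 2 → 2 = 4
~b = ~1 = 3
~b ∨ a = 3 ∨ 2 = 3
a → b = 2 → 1 = 3
(~b ∨ a) ∨ (a → b) = 3 ∨ 3 = 3
(a → (a ∧ a)) → ((~b ∨ a) ∨ (a → b)) = 4 → 3 = 3
No assignment yields a value below 3, so this is the minimum.

3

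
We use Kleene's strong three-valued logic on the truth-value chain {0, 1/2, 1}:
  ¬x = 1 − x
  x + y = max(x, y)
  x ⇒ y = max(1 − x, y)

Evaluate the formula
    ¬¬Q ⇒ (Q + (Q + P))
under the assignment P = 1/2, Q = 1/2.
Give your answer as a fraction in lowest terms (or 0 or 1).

¬Q = ¬1/2 = 1/2
¬¬Q = ¬1/2 = 1/2
Q + P = 1/2 + 1/2 = 1/2
Q + (Q + P) = 1/2 + 1/2 = 1/2
¬¬Q ⇒ (Q + (Q + P)) = 1/2 ⇒ 1/2 = 1/2

1/2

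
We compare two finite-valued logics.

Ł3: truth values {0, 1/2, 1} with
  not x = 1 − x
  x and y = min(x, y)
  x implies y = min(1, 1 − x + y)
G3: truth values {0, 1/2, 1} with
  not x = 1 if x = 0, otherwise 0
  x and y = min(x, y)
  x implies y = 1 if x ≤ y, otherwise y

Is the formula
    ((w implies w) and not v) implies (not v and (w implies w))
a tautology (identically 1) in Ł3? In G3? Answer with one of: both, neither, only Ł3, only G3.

both

In Ł3: every assignment gives 1 — tautology.
In G3: every assignment gives 1 — tautology.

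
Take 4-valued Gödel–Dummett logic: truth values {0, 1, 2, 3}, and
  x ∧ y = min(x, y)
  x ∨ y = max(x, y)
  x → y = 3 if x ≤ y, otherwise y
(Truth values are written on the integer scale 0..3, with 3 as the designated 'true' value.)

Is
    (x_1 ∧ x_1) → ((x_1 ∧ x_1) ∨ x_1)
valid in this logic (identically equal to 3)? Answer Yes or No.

x_1 = 0 ↦ 3
x_1 = 1 ↦ 3
x_1 = 2 ↦ 3
x_1 = 3 ↦ 3
Every assignment gives a value ≥ 3.

Yes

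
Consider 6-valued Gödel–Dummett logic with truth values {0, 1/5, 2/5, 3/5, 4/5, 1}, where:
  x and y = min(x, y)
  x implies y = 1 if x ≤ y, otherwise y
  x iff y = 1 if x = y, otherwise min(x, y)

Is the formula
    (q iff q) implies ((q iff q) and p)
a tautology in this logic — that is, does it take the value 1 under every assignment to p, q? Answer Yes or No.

No

Counterexample: take p = 0, q = 0.
q iff q = 0 iff 0 = 1
(q iff q) and p = 1 and 0 = 0
(q iff q) implies ((q iff q) and p) = 1 implies 0 = 0
This gives 0 ≠ 1.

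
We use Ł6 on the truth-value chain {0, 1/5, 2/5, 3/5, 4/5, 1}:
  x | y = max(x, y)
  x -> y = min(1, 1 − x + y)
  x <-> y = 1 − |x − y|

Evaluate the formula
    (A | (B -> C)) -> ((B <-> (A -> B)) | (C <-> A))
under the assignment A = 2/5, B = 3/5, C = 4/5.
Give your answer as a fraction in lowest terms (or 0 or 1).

3/5

B -> C = 3/5 -> 4/5 = 1
A | (B -> C) = 2/5 | 1 = 1
A -> B = 2/5 -> 3/5 = 1
B <-> (A -> B) = 3/5 <-> 1 = 3/5
C <-> A = 4/5 <-> 2/5 = 3/5
(B <-> (A -> B)) | (C <-> A) = 3/5 | 3/5 = 3/5
(A | (B -> C)) -> ((B <-> (A -> B)) | (C <-> A)) = 1 -> 3/5 = 3/5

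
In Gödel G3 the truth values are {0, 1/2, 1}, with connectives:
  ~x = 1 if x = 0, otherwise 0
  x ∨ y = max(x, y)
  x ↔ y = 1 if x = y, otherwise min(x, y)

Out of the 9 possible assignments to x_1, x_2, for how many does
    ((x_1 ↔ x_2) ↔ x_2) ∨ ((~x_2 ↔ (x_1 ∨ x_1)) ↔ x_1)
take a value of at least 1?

x_1 = 0, x_2 = 0 ↦ 1  ≥
x_1 = 0, x_2 = 1/2 ↦ 0  <
x_1 = 0, x_2 = 1 ↦ 0  <
x_1 = 1/2, x_2 = 0 ↦ 1  ≥
x_1 = 1/2, x_2 = 1/2 ↦ 1/2  <
x_1 = 1/2, x_2 = 1 ↦ 1/2  <
x_1 = 1, x_2 = 0 ↦ 1  ≥
x_1 = 1, x_2 = 1/2 ↦ 1  ≥
x_1 = 1, x_2 = 1 ↦ 1  ≥
So 5 of the 9 assignments meet the threshold.

5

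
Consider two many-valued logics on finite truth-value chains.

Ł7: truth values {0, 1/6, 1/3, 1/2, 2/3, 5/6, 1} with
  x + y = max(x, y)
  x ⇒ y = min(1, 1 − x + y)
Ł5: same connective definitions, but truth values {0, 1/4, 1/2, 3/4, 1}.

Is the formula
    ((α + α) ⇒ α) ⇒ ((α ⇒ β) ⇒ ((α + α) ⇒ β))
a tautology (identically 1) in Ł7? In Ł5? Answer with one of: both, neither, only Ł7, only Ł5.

both

In Ł7: every assignment gives 1 — tautology.
In Ł5: every assignment gives 1 — tautology.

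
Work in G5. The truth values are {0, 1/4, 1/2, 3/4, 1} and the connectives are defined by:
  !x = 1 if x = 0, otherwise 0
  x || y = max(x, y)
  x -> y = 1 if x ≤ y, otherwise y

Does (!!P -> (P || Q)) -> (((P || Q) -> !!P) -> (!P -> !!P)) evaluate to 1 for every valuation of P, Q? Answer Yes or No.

No

Counterexample: take P = 0, Q = 0.
!P = !0 = 1
!!P = !1 = 0
P || Q = 0 || 0 = 0
!!P -> (P || Q) = 0 -> 0 = 1
P || Q = 0 || 0 = 0
!P = !0 = 1
!!P = !1 = 0
(P || Q) -> !!P = 0 -> 0 = 1
!P = !0 = 1
!P = !0 = 1
!!P = !1 = 0
!P -> !!P = 1 -> 0 = 0
((P || Q) -> !!P) -> (!P -> !!P) = 1 -> 0 = 0
(!!P -> (P || Q)) -> (((P || Q) -> !!P) -> (!P -> !!P)) = 1 -> 0 = 0
This gives 0 ≠ 1.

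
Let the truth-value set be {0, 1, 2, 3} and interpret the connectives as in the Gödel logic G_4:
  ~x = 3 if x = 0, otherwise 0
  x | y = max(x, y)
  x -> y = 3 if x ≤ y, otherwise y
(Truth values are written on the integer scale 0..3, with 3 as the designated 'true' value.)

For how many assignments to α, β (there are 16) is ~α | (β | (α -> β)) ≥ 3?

10

α = 0, β = 0 ↦ 3  ≥
α = 0, β = 1 ↦ 3  ≥
α = 0, β = 2 ↦ 3  ≥
α = 0, β = 3 ↦ 3  ≥
α = 1, β = 0 ↦ 0  <
α = 1, β = 1 ↦ 3  ≥
α = 1, β = 2 ↦ 3  ≥
α = 1, β = 3 ↦ 3  ≥
α = 2, β = 0 ↦ 0  <
α = 2, β = 1 ↦ 1  <
α = 2, β = 2 ↦ 3  ≥
α = 2, β = 3 ↦ 3  ≥
α = 3, β = 0 ↦ 0  <
α = 3, β = 1 ↦ 1  <
α = 3, β = 2 ↦ 2  <
α = 3, β = 3 ↦ 3  ≥
So 10 of the 16 assignments meet the threshold.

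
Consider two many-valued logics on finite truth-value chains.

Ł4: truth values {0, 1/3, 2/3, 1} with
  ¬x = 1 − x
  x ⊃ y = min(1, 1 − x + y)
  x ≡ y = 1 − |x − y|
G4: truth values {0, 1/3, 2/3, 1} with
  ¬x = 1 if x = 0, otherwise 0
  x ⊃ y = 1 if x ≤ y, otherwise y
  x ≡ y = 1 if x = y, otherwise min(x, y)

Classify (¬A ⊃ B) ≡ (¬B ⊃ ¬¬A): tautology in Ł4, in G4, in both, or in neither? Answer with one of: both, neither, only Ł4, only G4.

only Ł4

In Ł4: every assignment gives 1 — tautology.
In G4: at A = 0, B = 1/3 the value is 1/3 — not a tautology.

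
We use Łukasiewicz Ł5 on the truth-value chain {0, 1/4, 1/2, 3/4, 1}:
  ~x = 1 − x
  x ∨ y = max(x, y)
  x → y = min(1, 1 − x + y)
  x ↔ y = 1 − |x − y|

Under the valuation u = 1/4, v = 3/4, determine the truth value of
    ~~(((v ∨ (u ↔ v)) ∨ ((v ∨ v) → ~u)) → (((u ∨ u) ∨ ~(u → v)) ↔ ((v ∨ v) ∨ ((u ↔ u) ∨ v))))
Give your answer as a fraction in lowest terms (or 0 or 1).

u ↔ v = 1/4 ↔ 3/4 = 1/2
v ∨ (u ↔ v) = 3/4 ∨ 1/2 = 3/4
v ∨ v = 3/4 ∨ 3/4 = 3/4
~u = ~1/4 = 3/4
(v ∨ v) → ~u = 3/4 → 3/4 = 1
(v ∨ (u ↔ v)) ∨ ((v ∨ v) → ~u) = 3/4 ∨ 1 = 1
u ∨ u = 1/4 ∨ 1/4 = 1/4
u → v = 1/4 → 3/4 = 1
~(u → v) = ~1 = 0
(u ∨ u) ∨ ~(u → v) = 1/4 ∨ 0 = 1/4
v ∨ v = 3/4 ∨ 3/4 = 3/4
u ↔ u = 1/4 ↔ 1/4 = 1
(u ↔ u) ∨ v = 1 ∨ 3/4 = 1
(v ∨ v) ∨ ((u ↔ u) ∨ v) = 3/4 ∨ 1 = 1
((u ∨ u) ∨ ~(u → v)) ↔ ((v ∨ v) ∨ ((u ↔ u) ∨ v)) = 1/4 ↔ 1 = 1/4
((v ∨ (u ↔ v)) ∨ ((v ∨ v) → ~u)) → (((u ∨ u) ∨ ~(u → v)) ↔ ((v ∨ v) ∨ ((u ↔ u) ∨ v))) = 1 → 1/4 = 1/4
~(((v ∨ (u ↔ v)) ∨ ((v ∨ v) → ~u)) → (((u ∨ u) ∨ ~(u → v)) ↔ ((v ∨ v) ∨ ((u ↔ u) ∨ v)))) = ~1/4 = 3/4
~~(((v ∨ (u ↔ v)) ∨ ((v ∨ v) → ~u)) → (((u ∨ u) ∨ ~(u → v)) ↔ ((v ∨ v) ∨ ((u ↔ u) ∨ v)))) = ~3/4 = 1/4

1/4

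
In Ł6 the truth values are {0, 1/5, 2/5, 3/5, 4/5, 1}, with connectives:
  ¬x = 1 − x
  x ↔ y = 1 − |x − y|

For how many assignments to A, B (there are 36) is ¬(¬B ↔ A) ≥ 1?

value 1: 2 assignments (counts)
value 4/5: 4 assignments
value 3/5: 6 assignments
value 2/5: 8 assignments
value 1/5: 10 assignments
value 0: 6 assignments
So 2 of the 36 assignments meet the threshold.

2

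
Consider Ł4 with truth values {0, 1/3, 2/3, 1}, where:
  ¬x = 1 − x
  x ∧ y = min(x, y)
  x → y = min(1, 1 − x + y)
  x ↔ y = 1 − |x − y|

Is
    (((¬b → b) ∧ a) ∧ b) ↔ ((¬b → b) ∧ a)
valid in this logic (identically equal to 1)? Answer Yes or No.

Counterexample: take a = 2/3, b = 1/3.
¬b = ¬1/3 = 2/3
¬b → b = 2/3 → 1/3 = 2/3
(¬b → b) ∧ a = 2/3 ∧ 2/3 = 2/3
((¬b → b) ∧ a) ∧ b = 2/3 ∧ 1/3 = 1/3
(((¬b → b) ∧ a) ∧ b) ↔ ((¬b → b) ∧ a) = 1/3 ↔ 2/3 = 2/3
This gives 2/3 ≠ 1.

No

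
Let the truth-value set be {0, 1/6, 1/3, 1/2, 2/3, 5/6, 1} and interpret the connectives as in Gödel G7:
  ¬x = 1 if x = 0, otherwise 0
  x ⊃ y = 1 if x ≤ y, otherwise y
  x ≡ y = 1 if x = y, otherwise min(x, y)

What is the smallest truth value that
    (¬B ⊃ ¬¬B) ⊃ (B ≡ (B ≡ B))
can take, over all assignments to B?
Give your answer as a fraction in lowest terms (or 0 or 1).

1/6

Take B = 1/6:
¬B = ¬1/6 = 0
¬B = ¬1/6 = 0
¬¬B = ¬0 = 1
¬B ⊃ ¬¬B = 0 ⊃ 1 = 1
B ≡ B = 1/6 ≡ 1/6 = 1
B ≡ (B ≡ B) = 1/6 ≡ 1 = 1/6
(¬B ⊃ ¬¬B) ⊃ (B ≡ (B ≡ B)) = 1 ⊃ 1/6 = 1/6
No assignment yields a value below 1/6, so this is the minimum.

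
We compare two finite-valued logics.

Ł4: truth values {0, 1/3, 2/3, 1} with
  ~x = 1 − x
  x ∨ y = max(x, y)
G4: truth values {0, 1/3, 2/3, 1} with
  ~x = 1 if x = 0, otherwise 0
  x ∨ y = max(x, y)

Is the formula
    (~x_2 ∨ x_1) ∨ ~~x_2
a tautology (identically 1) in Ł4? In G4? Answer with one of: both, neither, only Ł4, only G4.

In Ł4: at x_1 = 0, x_2 = 1/3 the value is 2/3 — not a tautology.
In G4: every assignment gives 1 — tautology.

only G4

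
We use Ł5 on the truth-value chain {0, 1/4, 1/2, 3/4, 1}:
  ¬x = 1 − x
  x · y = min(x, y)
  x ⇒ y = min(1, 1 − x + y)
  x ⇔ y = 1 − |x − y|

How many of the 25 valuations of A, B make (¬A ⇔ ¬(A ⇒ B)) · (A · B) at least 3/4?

4

value 1: 1 assignment (counts)
value 3/4: 3 assignments (counts)
value 1/2: 5 assignments
value 1/4: 7 assignments
value 0: 9 assignments
So 4 of the 25 assignments meet the threshold.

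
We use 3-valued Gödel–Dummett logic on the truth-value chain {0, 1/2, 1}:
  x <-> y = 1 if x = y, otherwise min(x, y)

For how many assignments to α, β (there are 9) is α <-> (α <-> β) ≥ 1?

4

α = 0, β = 0 ↦ 0  <
α = 0, β = 1/2 ↦ 1  ≥
α = 0, β = 1 ↦ 1  ≥
α = 1/2, β = 0 ↦ 0  <
α = 1/2, β = 1/2 ↦ 1/2  <
α = 1/2, β = 1 ↦ 1  ≥
α = 1, β = 0 ↦ 0  <
α = 1, β = 1/2 ↦ 1/2  <
α = 1, β = 1 ↦ 1  ≥
So 4 of the 9 assignments meet the threshold.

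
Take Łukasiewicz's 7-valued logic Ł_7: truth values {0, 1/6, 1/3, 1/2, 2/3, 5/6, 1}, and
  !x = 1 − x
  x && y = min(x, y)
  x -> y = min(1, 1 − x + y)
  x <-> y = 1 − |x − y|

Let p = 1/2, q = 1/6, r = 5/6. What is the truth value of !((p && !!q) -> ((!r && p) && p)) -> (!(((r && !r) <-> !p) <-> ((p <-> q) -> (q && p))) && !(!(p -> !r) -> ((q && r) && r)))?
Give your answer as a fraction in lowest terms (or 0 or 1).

!q = !1/6 = 5/6
!!q = !5/6 = 1/6
p && !!q = 1/2 && 1/6 = 1/6
!r = !5/6 = 1/6
!r && p = 1/6 && 1/2 = 1/6
(!r && p) && p = 1/6 && 1/2 = 1/6
(p && !!q) -> ((!r && p) && p) = 1/6 -> 1/6 = 1
!((p && !!q) -> ((!r && p) && p)) = !1 = 0
!r = !5/6 = 1/6
r && !r = 5/6 && 1/6 = 1/6
!p = !1/2 = 1/2
(r && !r) <-> !p = 1/6 <-> 1/2 = 2/3
p <-> q = 1/2 <-> 1/6 = 2/3
q && p = 1/6 && 1/2 = 1/6
(p <-> q) -> (q && p) = 2/3 -> 1/6 = 1/2
((r && !r) <-> !p) <-> ((p <-> q) -> (q && p)) = 2/3 <-> 1/2 = 5/6
!(((r && !r) <-> !p) <-> ((p <-> q) -> (q && p))) = !5/6 = 1/6
!r = !5/6 = 1/6
p -> !r = 1/2 -> 1/6 = 2/3
!(p -> !r) = !2/3 = 1/3
q && r = 1/6 && 5/6 = 1/6
(q && r) && r = 1/6 && 5/6 = 1/6
!(p -> !r) -> ((q && r) && r) = 1/3 -> 1/6 = 5/6
!(!(p -> !r) -> ((q && r) && r)) = !5/6 = 1/6
!(((r && !r) <-> !p) <-> ((p <-> q) -> (q && p))) && !(!(p -> !r) -> ((q && r) && r)) = 1/6 && 1/6 = 1/6
!((p && !!q) -> ((!r && p) && p)) -> (!(((r && !r) <-> !p) <-> ((p <-> q) -> (q && p))) && !(!(p -> !r) -> ((q && r) && r))) = 0 -> 1/6 = 1

1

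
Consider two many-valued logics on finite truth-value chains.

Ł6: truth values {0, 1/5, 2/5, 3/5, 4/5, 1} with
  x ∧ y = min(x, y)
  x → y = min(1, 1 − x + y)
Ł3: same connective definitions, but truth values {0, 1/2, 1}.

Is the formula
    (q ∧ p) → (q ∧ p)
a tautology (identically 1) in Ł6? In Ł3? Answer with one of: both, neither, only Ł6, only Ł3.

both

In Ł6: every assignment gives 1 — tautology.
In Ł3: every assignment gives 1 — tautology.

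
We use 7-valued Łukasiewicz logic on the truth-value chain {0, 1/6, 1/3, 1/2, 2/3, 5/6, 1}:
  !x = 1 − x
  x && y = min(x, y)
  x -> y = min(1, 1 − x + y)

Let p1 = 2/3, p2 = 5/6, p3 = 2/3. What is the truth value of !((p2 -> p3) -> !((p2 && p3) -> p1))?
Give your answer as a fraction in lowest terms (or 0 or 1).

p2 -> p3 = 5/6 -> 2/3 = 5/6
p2 && p3 = 5/6 && 2/3 = 2/3
(p2 && p3) -> p1 = 2/3 -> 2/3 = 1
!((p2 && p3) -> p1) = !1 = 0
(p2 -> p3) -> !((p2 && p3) -> p1) = 5/6 -> 0 = 1/6
!((p2 -> p3) -> !((p2 && p3) -> p1)) = !1/6 = 5/6

5/6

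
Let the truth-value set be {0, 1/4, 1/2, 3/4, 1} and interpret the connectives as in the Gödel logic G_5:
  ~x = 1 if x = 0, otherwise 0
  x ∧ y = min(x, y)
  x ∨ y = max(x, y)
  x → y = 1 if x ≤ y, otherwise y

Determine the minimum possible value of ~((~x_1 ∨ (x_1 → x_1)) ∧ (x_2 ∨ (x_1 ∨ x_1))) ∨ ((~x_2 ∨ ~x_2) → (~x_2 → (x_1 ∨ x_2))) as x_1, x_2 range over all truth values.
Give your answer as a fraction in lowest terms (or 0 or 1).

Take x_1 = 1/4, x_2 = 0:
~x_1 = ~1/4 = 0
x_1 → x_1 = 1/4 → 1/4 = 1
~x_1 ∨ (x_1 → x_1) = 0 ∨ 1 = 1
x_1 ∨ x_1 = 1/4 ∨ 1/4 = 1/4
x_2 ∨ (x_1 ∨ x_1) = 0 ∨ 1/4 = 1/4
(~x_1 ∨ (x_1 → x_1)) ∧ (x_2 ∨ (x_1 ∨ x_1)) = 1 ∧ 1/4 = 1/4
~((~x_1 ∨ (x_1 → x_1)) ∧ (x_2 ∨ (x_1 ∨ x_1))) = ~1/4 = 0
~x_2 = ~0 = 1
~x_2 = ~0 = 1
~x_2 ∨ ~x_2 = 1 ∨ 1 = 1
~x_2 = ~0 = 1
x_1 ∨ x_2 = 1/4 ∨ 0 = 1/4
~x_2 → (x_1 ∨ x_2) = 1 → 1/4 = 1/4
(~x_2 ∨ ~x_2) → (~x_2 → (x_1 ∨ x_2)) = 1 → 1/4 = 1/4
~((~x_1 ∨ (x_1 → x_1)) ∧ (x_2 ∨ (x_1 ∨ x_1))) ∨ ((~x_2 ∨ ~x_2) → (~x_2 → (x_1 ∨ x_2))) = 0 ∨ 1/4 = 1/4
No assignment yields a value below 1/4, so this is the minimum.

1/4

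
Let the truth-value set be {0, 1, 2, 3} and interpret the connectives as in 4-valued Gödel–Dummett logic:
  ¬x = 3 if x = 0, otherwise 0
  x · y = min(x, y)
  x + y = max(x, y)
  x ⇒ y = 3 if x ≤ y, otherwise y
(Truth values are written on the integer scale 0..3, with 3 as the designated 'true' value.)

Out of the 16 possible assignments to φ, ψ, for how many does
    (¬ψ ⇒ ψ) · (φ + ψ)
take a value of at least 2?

φ = 0, ψ = 0 ↦ 0  <
φ = 0, ψ = 1 ↦ 1  <
φ = 0, ψ = 2 ↦ 2  ≥
φ = 0, ψ = 3 ↦ 3  ≥
φ = 1, ψ = 0 ↦ 0  <
φ = 1, ψ = 1 ↦ 1  <
φ = 1, ψ = 2 ↦ 2  ≥
φ = 1, ψ = 3 ↦ 3  ≥
φ = 2, ψ = 0 ↦ 0  <
φ = 2, ψ = 1 ↦ 2  ≥
φ = 2, ψ = 2 ↦ 2  ≥
φ = 2, ψ = 3 ↦ 3  ≥
φ = 3, ψ = 0 ↦ 0  <
φ = 3, ψ = 1 ↦ 3  ≥
φ = 3, ψ = 2 ↦ 3  ≥
φ = 3, ψ = 3 ↦ 3  ≥
So 10 of the 16 assignments meet the threshold.

10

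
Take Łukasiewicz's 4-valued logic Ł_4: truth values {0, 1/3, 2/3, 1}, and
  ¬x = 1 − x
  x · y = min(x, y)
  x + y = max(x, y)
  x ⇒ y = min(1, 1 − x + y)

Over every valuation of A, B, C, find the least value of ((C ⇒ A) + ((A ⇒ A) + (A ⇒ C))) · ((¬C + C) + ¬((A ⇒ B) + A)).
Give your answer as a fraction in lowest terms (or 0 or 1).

2/3

Take A = 0, B = 0, C = 1/3:
C ⇒ A = 1/3 ⇒ 0 = 2/3
A ⇒ A = 0 ⇒ 0 = 1
A ⇒ C = 0 ⇒ 1/3 = 1
(A ⇒ A) + (A ⇒ C) = 1 + 1 = 1
(C ⇒ A) + ((A ⇒ A) + (A ⇒ C)) = 2/3 + 1 = 1
¬C = ¬1/3 = 2/3
¬C + C = 2/3 + 1/3 = 2/3
A ⇒ B = 0 ⇒ 0 = 1
(A ⇒ B) + A = 1 + 0 = 1
¬((A ⇒ B) + A) = ¬1 = 0
(¬C + C) + ¬((A ⇒ B) + A) = 2/3 + 0 = 2/3
((C ⇒ A) + ((A ⇒ A) + (A ⇒ C))) · ((¬C + C) + ¬((A ⇒ B) + A)) = 1 · 2/3 = 2/3
No assignment yields a value below 2/3, so this is the minimum.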